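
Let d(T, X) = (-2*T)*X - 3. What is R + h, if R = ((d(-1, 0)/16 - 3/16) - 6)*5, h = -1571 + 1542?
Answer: -487/8 ≈ -60.875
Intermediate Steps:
h = -29
d(T, X) = -3 - 2*T*X (d(T, X) = -2*T*X - 3 = -3 - 2*T*X)
R = -255/8 (R = (((-3 - 2*(-1)*0)/16 - 3/16) - 6)*5 = (((-3 + 0)*(1/16) - 3*1/16) - 6)*5 = ((-3*1/16 - 3/16) - 6)*5 = ((-3/16 - 3/16) - 6)*5 = (-3/8 - 6)*5 = -51/8*5 = -255/8 ≈ -31.875)
R + h = -255/8 - 29 = -487/8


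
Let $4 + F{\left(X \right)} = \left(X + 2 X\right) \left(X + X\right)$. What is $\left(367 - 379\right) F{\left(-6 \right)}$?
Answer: $-2544$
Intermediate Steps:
$F{\left(X \right)} = -4 + 6 X^{2}$ ($F{\left(X \right)} = -4 + \left(X + 2 X\right) \left(X + X\right) = -4 + 3 X 2 X = -4 + 6 X^{2}$)
$\left(367 - 379\right) F{\left(-6 \right)} = \left(367 - 379\right) \left(-4 + 6 \left(-6\right)^{2}\right) = \left(367 - 379\right) \left(-4 + 6 \cdot 36\right) = - 12 \left(-4 + 216\right) = \left(-12\right) 212 = -2544$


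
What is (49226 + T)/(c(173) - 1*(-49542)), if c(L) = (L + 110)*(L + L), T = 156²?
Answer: 36781/73730 ≈ 0.49886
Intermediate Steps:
T = 24336
c(L) = 2*L*(110 + L) (c(L) = (110 + L)*(2*L) = 2*L*(110 + L))
(49226 + T)/(c(173) - 1*(-49542)) = (49226 + 24336)/(2*173*(110 + 173) - 1*(-49542)) = 73562/(2*173*283 + 49542) = 73562/(97918 + 49542) = 73562/147460 = 73562*(1/147460) = 36781/73730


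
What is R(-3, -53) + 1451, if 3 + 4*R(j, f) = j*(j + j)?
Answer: 5819/4 ≈ 1454.8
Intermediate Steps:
R(j, f) = -¾ + j²/2 (R(j, f) = -¾ + (j*(j + j))/4 = -¾ + (j*(2*j))/4 = -¾ + (2*j²)/4 = -¾ + j²/2)
R(-3, -53) + 1451 = (-¾ + (½)*(-3)²) + 1451 = (-¾ + (½)*9) + 1451 = (-¾ + 9/2) + 1451 = 15/4 + 1451 = 5819/4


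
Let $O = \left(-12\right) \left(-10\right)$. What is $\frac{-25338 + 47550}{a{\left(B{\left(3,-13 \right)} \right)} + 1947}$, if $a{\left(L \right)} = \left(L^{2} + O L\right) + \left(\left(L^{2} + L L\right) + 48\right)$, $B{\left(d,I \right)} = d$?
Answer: $\frac{3702}{397} \approx 9.3249$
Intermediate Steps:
$O = 120$
$a{\left(L \right)} = 48 + 3 L^{2} + 120 L$ ($a{\left(L \right)} = \left(L^{2} + 120 L\right) + \left(\left(L^{2} + L L\right) + 48\right) = \left(L^{2} + 120 L\right) + \left(\left(L^{2} + L^{2}\right) + 48\right) = \left(L^{2} + 120 L\right) + \left(2 L^{2} + 48\right) = \left(L^{2} + 120 L\right) + \left(48 + 2 L^{2}\right) = 48 + 3 L^{2} + 120 L$)
$\frac{-25338 + 47550}{a{\left(B{\left(3,-13 \right)} \right)} + 1947} = \frac{-25338 + 47550}{\left(48 + 3 \cdot 3^{2} + 120 \cdot 3\right) + 1947} = \frac{22212}{\left(48 + 3 \cdot 9 + 360\right) + 1947} = \frac{22212}{\left(48 + 27 + 360\right) + 1947} = \frac{22212}{435 + 1947} = \frac{22212}{2382} = 22212 \cdot \frac{1}{2382} = \frac{3702}{397}$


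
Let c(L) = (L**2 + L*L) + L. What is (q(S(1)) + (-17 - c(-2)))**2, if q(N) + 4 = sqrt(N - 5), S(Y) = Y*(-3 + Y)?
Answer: (27 - I*sqrt(7))**2 ≈ 722.0 - 142.87*I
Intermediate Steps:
c(L) = L + 2*L**2 (c(L) = (L**2 + L**2) + L = 2*L**2 + L = L + 2*L**2)
q(N) = -4 + sqrt(-5 + N) (q(N) = -4 + sqrt(N - 5) = -4 + sqrt(-5 + N))
(q(S(1)) + (-17 - c(-2)))**2 = ((-4 + sqrt(-5 + 1*(-3 + 1))) + (-17 - (-2)*(1 + 2*(-2))))**2 = ((-4 + sqrt(-5 + 1*(-2))) + (-17 - (-2)*(1 - 4)))**2 = ((-4 + sqrt(-5 - 2)) + (-17 - (-2)*(-3)))**2 = ((-4 + sqrt(-7)) + (-17 - 1*6))**2 = ((-4 + I*sqrt(7)) + (-17 - 6))**2 = ((-4 + I*sqrt(7)) - 23)**2 = (-27 + I*sqrt(7))**2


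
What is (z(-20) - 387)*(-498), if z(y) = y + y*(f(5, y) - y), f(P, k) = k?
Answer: 202686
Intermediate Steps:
z(y) = y (z(y) = y + y*(y - y) = y + y*0 = y + 0 = y)
(z(-20) - 387)*(-498) = (-20 - 387)*(-498) = -407*(-498) = 202686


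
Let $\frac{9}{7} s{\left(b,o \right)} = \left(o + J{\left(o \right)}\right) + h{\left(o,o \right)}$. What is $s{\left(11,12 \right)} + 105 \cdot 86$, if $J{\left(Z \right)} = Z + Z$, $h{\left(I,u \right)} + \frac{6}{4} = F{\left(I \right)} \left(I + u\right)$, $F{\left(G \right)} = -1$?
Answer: $\frac{54229}{6} \approx 9038.2$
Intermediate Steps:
$h{\left(I,u \right)} = - \frac{3}{2} - I - u$ ($h{\left(I,u \right)} = - \frac{3}{2} - \left(I + u\right) = - \frac{3}{2} - I - u$)
$J{\left(Z \right)} = 2 Z$
$s{\left(b,o \right)} = - \frac{7}{6} + \frac{7 o}{9}$ ($s{\left(b,o \right)} = \frac{7 \left(\left(o + 2 o\right) - \left(\frac{3}{2} + 2 o\right)\right)}{9} = \frac{7 \left(3 o - \left(\frac{3}{2} + 2 o\right)\right)}{9} = \frac{7 \left(- \frac{3}{2} + o\right)}{9} = - \frac{7}{6} + \frac{7 o}{9}$)
$s{\left(11,12 \right)} + 105 \cdot 86 = \left(- \frac{7}{6} + \frac{7}{9} \cdot 12\right) + 105 \cdot 86 = \left(- \frac{7}{6} + \frac{28}{3}\right) + 9030 = \frac{49}{6} + 9030 = \frac{54229}{6}$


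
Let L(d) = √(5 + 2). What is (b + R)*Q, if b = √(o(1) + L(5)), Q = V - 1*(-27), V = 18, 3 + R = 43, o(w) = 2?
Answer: 1800 + 45*√(2 + √7) ≈ 1897.0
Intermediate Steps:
L(d) = √7
R = 40 (R = -3 + 43 = 40)
Q = 45 (Q = 18 - 1*(-27) = 18 + 27 = 45)
b = √(2 + √7) ≈ 2.1554
(b + R)*Q = (√(2 + √7) + 40)*45 = (40 + √(2 + √7))*45 = 1800 + 45*√(2 + √7)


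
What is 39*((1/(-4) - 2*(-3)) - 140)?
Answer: -20943/4 ≈ -5235.8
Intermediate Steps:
39*((1/(-4) - 2*(-3)) - 140) = 39*((-¼ + 6) - 140) = 39*(23/4 - 140) = 39*(-537/4) = -20943/4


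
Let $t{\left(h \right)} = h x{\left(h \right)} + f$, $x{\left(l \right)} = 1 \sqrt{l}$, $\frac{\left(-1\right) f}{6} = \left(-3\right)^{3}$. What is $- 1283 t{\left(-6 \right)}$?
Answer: $-207846 + 7698 i \sqrt{6} \approx -2.0785 \cdot 10^{5} + 18856.0 i$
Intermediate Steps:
$f = 162$ ($f = - 6 \left(-3\right)^{3} = \left(-6\right) \left(-27\right) = 162$)
$x{\left(l \right)} = \sqrt{l}$
$t{\left(h \right)} = 162 + h^{\frac{3}{2}}$ ($t{\left(h \right)} = h \sqrt{h} + 162 = h^{\frac{3}{2}} + 162 = 162 + h^{\frac{3}{2}}$)
$- 1283 t{\left(-6 \right)} = - 1283 \left(162 + \left(-6\right)^{\frac{3}{2}}\right) = - 1283 \left(162 - 6 i \sqrt{6}\right) = -207846 + 7698 i \sqrt{6}$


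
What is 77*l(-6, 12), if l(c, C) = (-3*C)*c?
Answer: 16632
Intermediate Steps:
l(c, C) = -3*C*c
77*l(-6, 12) = 77*(-3*12*(-6)) = 77*216 = 16632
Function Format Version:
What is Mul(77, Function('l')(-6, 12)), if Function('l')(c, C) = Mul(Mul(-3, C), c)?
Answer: 16632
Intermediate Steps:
Function('l')(c, C) = Mul(-3, C, c)
Mul(77, Function('l')(-6, 12)) = Mul(77, Mul(-3, 12, -6)) = Mul(77, 216) = 16632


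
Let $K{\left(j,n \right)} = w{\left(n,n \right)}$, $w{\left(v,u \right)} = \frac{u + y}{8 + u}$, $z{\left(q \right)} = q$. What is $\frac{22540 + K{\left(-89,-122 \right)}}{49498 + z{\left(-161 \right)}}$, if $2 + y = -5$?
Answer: $\frac{856563}{1874806} \approx 0.45688$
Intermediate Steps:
$y = -7$ ($y = -2 - 5 = -7$)
$w{\left(v,u \right)} = \frac{-7 + u}{8 + u}$ ($w{\left(v,u \right)} = \frac{u - 7}{8 + u} = \frac{-7 + u}{8 + u}$)
$K{\left(j,n \right)} = \frac{-7 + n}{8 + n}$
$\frac{22540 + K{\left(-89,-122 \right)}}{49498 + z{\left(-161 \right)}} = \frac{22540 + \frac{-7 - 122}{8 - 122}}{49498 - 161} = \frac{22540 + \frac{1}{-114} \left(-129\right)}{49337} = \left(22540 - - \frac{43}{38}\right) \frac{1}{49337} = \left(22540 + \frac{43}{38}\right) \frac{1}{49337} = \frac{856563}{38} \cdot \frac{1}{49337} = \frac{856563}{1874806}$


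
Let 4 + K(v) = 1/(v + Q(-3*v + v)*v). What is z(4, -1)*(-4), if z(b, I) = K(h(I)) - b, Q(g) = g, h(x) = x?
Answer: 100/3 ≈ 33.333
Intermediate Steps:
K(v) = -4 + 1/(v - 2*v²) (K(v) = -4 + 1/(v + (-3*v + v)*v) = -4 + 1/(v + (-2*v)*v) = -4 + 1/(v - 2*v²))
z(b, I) = -b + (-1 - 8*I² + 4*I)/(I*(-1 + 2*I)) (z(b, I) = (-1 - 8*I² + 4*I)/(I*(-1 + 2*I)) - b = -b + (-1 - 8*I² + 4*I)/(I*(-1 + 2*I)))
z(4, -1)*(-4) = ((-1 - 8*(-1)² + 4*(-1) - 1*(-1)*4*(-1 + 2*(-1)))/((-1)*(-1 + 2*(-1))))*(-4) = -(-1 - 8*1 - 4 - 1*(-1)*4*(-1 - 2))/(-1 - 2)*(-4) = -1*(-1 - 8 - 4 - 1*(-1)*4*(-3))/(-3)*(-4) = -1*(-⅓)*(-1 - 8 - 4 - 12)*(-4) = -1*(-⅓)*(-25)*(-4) = -25/3*(-4) = 100/3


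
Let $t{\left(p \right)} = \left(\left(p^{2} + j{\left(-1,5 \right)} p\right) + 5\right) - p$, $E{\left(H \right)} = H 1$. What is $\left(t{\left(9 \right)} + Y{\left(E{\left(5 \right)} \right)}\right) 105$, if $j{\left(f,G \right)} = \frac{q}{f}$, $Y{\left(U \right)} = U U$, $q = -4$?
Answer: $14490$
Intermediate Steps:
$E{\left(H \right)} = H$
$Y{\left(U \right)} = U^{2}$
$j{\left(f,G \right)} = - \frac{4}{f}$
$t{\left(p \right)} = 5 + p^{2} + 3 p$ ($t{\left(p \right)} = \left(\left(p^{2} + - \frac{4}{-1} p\right) + 5\right) - p = \left(\left(p^{2} + \left(-4\right) \left(-1\right) p\right) + 5\right) - p = \left(\left(p^{2} + 4 p\right) + 5\right) - p = \left(5 + p^{2} + 4 p\right) - p = 5 + p^{2} + 3 p$)
$\left(t{\left(9 \right)} + Y{\left(E{\left(5 \right)} \right)}\right) 105 = \left(\left(5 + 9^{2} + 3 \cdot 9\right) + 5^{2}\right) 105 = \left(\left(5 + 81 + 27\right) + 25\right) 105 = \left(113 + 25\right) 105 = 138 \cdot 105 = 14490$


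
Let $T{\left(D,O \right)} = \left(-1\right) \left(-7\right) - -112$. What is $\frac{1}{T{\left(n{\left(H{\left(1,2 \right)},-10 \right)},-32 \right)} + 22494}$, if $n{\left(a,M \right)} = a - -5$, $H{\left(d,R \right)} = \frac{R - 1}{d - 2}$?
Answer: $\frac{1}{22613} \approx 4.4222 \cdot 10^{-5}$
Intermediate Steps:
$H{\left(d,R \right)} = \frac{-1 + R}{-2 + d}$
$n{\left(a,M \right)} = 5 + a$ ($n{\left(a,M \right)} = a + 5 = 5 + a$)
$T{\left(D,O \right)} = 119$ ($T{\left(D,O \right)} = 7 + 112 = 119$)
$\frac{1}{T{\left(n{\left(H{\left(1,2 \right)},-10 \right)},-32 \right)} + 22494} = \frac{1}{119 + 22494} = \frac{1}{22613}$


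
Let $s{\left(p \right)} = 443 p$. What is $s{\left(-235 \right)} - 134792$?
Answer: $-238897$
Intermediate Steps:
$s{\left(-235 \right)} - 134792 = 443 \left(-235\right) - 134792 = -104105 - 134792 = -238897$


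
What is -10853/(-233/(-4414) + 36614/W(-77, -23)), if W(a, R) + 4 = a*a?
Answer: -283837966350/162994721 ≈ -1741.4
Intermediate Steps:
W(a, R) = -4 + a² (W(a, R) = -4 + a*a = -4 + a²)
-10853/(-233/(-4414) + 36614/W(-77, -23)) = -10853/(-233/(-4414) + 36614/(-4 + (-77)²)) = -10853/(-233*(-1/4414) + 36614/(-4 + 5929)) = -10853/(233/4414 + 36614/5925) = -10853/162994721/26152950 = -10853*26152950/162994721 = -283837966350/162994721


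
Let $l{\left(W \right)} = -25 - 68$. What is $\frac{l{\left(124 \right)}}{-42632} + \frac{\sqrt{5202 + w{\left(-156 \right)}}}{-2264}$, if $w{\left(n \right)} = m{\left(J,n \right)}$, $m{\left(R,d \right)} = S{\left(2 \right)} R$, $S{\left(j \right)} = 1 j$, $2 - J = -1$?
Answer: $\frac{93}{42632} - \frac{\sqrt{1302}}{1132} \approx -0.029694$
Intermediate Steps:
$J = 3$ ($J = 2 - -1 = 2 + 1 = 3$)
$l{\left(W \right)} = -93$
$S{\left(j \right)} = j$
$m{\left(R,d \right)} = 2 R$
$w{\left(n \right)} = 6$ ($w{\left(n \right)} = 2 \cdot 3 = 6$)
$\frac{l{\left(124 \right)}}{-42632} + \frac{\sqrt{5202 + w{\left(-156 \right)}}}{-2264} = - \frac{93}{-42632} + \frac{\sqrt{5202 + 6}}{-2264} = \left(-93\right) \left(- \frac{1}{42632}\right) + \sqrt{5208} \left(- \frac{1}{2264}\right) = \frac{93}{42632} + 2 \sqrt{1302} \left(- \frac{1}{2264}\right) = \frac{93}{42632} - \frac{\sqrt{1302}}{1132}$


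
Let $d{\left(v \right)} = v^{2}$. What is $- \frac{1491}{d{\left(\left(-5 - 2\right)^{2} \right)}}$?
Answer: $- \frac{213}{343} \approx -0.62099$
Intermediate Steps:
$- \frac{1491}{d{\left(\left(-5 - 2\right)^{2} \right)}} = - \frac{1491}{\left(\left(-5 - 2\right)^{2}\right)^{2}} = - \frac{1491}{\left(\left(-7\right)^{2}\right)^{2}} = - \frac{1491}{49^{2}} = - \frac{1491}{2401} = \left(-1491\right) \frac{1}{2401} = - \frac{213}{343}$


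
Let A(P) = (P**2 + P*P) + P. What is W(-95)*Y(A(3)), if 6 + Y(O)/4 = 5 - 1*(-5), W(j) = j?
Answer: -1520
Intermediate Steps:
A(P) = P + 2*P**2 (A(P) = (P**2 + P**2) + P = 2*P**2 + P = P + 2*P**2)
Y(O) = 16 (Y(O) = -24 + 4*(5 - 1*(-5)) = -24 + 4*(5 + 5) = -24 + 4*10 = -24 + 40 = 16)
W(-95)*Y(A(3)) = -95*16 = -1520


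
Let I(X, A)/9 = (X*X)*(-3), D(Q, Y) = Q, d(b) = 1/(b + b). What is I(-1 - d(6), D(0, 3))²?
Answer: 257049/256 ≈ 1004.1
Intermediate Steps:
d(b) = 1/(2*b)
I(X, A) = -27*X² (I(X, A) = 9*((X*X)*(-3)) = 9*(X²*(-3)) = 9*(-3*X²) = -27*X²)
I(-1 - d(6), D(0, 3))² = (-27*(-1 - 1/(2*6))²)² = (-27*(-1 - 1*1/12)²)² = (-27*(-1 - 1/12)²)² = (-27*(-13/12)²)² = (-27*169/144)² = (-507/16)² = 257049/256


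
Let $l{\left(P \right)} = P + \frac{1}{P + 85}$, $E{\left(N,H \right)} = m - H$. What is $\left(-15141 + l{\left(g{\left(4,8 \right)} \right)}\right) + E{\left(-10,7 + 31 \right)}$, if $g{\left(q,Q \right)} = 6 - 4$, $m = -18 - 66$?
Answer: $- \frac{1327706}{87} \approx -15261.0$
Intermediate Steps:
$m = -84$ ($m = -18 - 66 = -84$)
$E{\left(N,H \right)} = -84 - H$
$g{\left(q,Q \right)} = 2$ ($g{\left(q,Q \right)} = 6 - 4 = 2$)
$l{\left(P \right)} = P + \frac{1}{85 + P}$
$\left(-15141 + l{\left(g{\left(4,8 \right)} \right)}\right) + E{\left(-10,7 + 31 \right)} = \left(-15141 + \frac{1 + 2^{2} + 85 \cdot 2}{85 + 2}\right) - 122 = \left(-15141 + \frac{1 + 4 + 170}{87}\right) - 122 = \left(-15141 + \frac{1}{87} \cdot 175\right) - 122 = \left(-15141 + \frac{175}{87}\right) - 122 = - \frac{1317092}{87} - 122 = - \frac{1327706}{87}$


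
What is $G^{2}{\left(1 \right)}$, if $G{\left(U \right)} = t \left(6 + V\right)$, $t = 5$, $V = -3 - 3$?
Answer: $0$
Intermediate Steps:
$V = -6$
$G{\left(U \right)} = 0$ ($G{\left(U \right)} = 5 \left(6 - 6\right) = 5 \cdot 0 = 0$)
$G^{2}{\left(1 \right)} = 0^{2} = 0$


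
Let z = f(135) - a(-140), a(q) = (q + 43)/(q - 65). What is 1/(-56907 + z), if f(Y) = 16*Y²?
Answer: 205/48111968 ≈ 4.2609e-6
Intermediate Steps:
a(q) = (43 + q)/(-65 + q)
z = 59777903/205 (z = 16*135² - (43 - 140)/(-65 - 140) = 16*18225 - (-97)/(-205) = 291600 - (-1)*(-97)/205 = 291600 - 1*97/205 = 291600 - 97/205 = 59777903/205 ≈ 2.9160e+5)
1/(-56907 + z) = 1/(-56907 + 59777903/205) = 1/(48111968/205) = 205/48111968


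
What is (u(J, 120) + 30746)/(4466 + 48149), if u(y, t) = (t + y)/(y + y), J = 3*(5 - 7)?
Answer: 61473/105230 ≈ 0.58418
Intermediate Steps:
J = -6 (J = 3*(-2) = -6)
u(y, t) = (t + y)/(2*y) (u(y, t) = (t + y)/((2*y)) = (t + y)*(1/(2*y)) = (t + y)/(2*y))
(u(J, 120) + 30746)/(4466 + 48149) = ((½)*(120 - 6)/(-6) + 30746)/(4466 + 48149) = ((½)*(-⅙)*114 + 30746)/52615 = (-19/2 + 30746)*(1/52615) = (61473/2)*(1/52615) = 61473/105230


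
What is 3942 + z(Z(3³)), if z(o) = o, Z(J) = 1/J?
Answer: 106435/27 ≈ 3942.0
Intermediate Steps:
3942 + z(Z(3³)) = 3942 + 1/(3³) = 3942 + 1/27 = 106435/27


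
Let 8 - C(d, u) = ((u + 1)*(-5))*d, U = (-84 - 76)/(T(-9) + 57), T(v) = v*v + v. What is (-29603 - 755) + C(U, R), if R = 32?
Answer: -1313850/43 ≈ -30555.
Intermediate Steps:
T(v) = v + v**2 (T(v) = v**2 + v = v + v**2)
U = -160/129 (U = (-84 - 76)/(-9*(1 - 9) + 57) = -160/(-9*(-8) + 57) = -160/(72 + 57) = -160/129 ≈ -1.2403)
C(d, u) = 8 - d*(-5 - 5*u) (C(d, u) = 8 - (u + 1)*(-5)*d = 8 - (1 + u)*(-5)*d = 8 - (-5 - 5*u)*d = 8 - d*(-5 - 5*u))
(-29603 - 755) + C(U, R) = (-29603 - 755) + (8 + 5*(-160/129) + 5*(-160/129)*32) = -30358 + (8 - 800/129 - 25600/129) = -30358 - 8456/43 = -1313850/43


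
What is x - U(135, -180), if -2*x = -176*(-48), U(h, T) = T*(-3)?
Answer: -4764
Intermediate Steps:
U(h, T) = -3*T
x = -4224 (x = -(-88)*(-48) = -1/2*8448 = -4224)
x - U(135, -180) = -4224 - (-3)*(-180) = -4224 - 1*540 = -4224 - 540 = -4764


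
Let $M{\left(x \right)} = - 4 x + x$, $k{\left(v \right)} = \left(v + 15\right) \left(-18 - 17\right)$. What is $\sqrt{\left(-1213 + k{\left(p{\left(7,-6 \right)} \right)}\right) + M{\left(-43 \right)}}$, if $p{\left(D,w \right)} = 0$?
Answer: $i \sqrt{1609} \approx 40.112 i$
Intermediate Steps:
$k{\left(v \right)} = -525 - 35 v$ ($k{\left(v \right)} = \left(15 + v\right) \left(-35\right) = -525 - 35 v$)
$M{\left(x \right)} = - 3 x$
$\sqrt{\left(-1213 + k{\left(p{\left(7,-6 \right)} \right)}\right) + M{\left(-43 \right)}} = \sqrt{\left(-1213 - 525\right) - -129} = \sqrt{\left(-1213 + \left(-525 + 0\right)\right) + 129} = \sqrt{\left(-1213 - 525\right) + 129} = \sqrt{-1738 + 129} = \sqrt{-1609} = i \sqrt{1609}$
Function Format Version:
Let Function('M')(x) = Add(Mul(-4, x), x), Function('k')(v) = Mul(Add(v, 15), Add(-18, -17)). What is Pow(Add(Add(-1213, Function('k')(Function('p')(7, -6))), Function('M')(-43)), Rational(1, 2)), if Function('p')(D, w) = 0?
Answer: Mul(I, Pow(1609, Rational(1, 2))) ≈ Mul(40.112, I)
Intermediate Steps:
Function('k')(v) = Add(-525, Mul(-35, v)) (Function('k')(v) = Mul(Add(15, v), -35) = Add(-525, Mul(-35, v)))
Function('M')(x) = Mul(-3, x)
Pow(Add(Add(-1213, Function('k')(Function('p')(7, -6))), Function('M')(-43)), Rational(1, 2)) = Pow(Add(Add(-1213, Add(-525, Mul(-35, 0))), Mul(-3, -43)), Rational(1, 2)) = Pow(Add(Add(-1213, Add(-525, 0)), 129), Rational(1, 2)) = Pow(Add(Add(-1213, -525), 129), Rational(1, 2)) = Pow(Add(-1738, 129), Rational(1, 2)) = Pow(-1609, Rational(1, 2)) = Mul(I, Pow(1609, Rational(1, 2)))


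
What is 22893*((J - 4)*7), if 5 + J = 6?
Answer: -480753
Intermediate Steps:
J = 1 (J = -5 + 6 = 1)
22893*((J - 4)*7) = 22893*((1 - 4)*7) = 22893*(-3*7) = 22893*(-21) = -480753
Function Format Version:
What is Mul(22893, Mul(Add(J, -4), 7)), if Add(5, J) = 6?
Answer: -480753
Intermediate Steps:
J = 1 (J = Add(-5, 6) = 1)
Mul(22893, Mul(Add(J, -4), 7)) = Mul(22893, Mul(Add(1, -4), 7)) = Mul(22893, Mul(-3, 7)) = Mul(22893, -21) = -480753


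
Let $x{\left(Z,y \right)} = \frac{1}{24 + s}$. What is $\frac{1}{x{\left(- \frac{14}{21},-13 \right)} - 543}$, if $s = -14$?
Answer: $- \frac{10}{5429} \approx -0.001842$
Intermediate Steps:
$x{\left(Z,y \right)} = \frac{1}{10}$ ($x{\left(Z,y \right)} = \frac{1}{24 - 14} = \frac{1}{10}$)
$\frac{1}{x{\left(- \frac{14}{21},-13 \right)} - 543} = \frac{1}{\frac{1}{10} - 543} = \frac{1}{- \frac{5429}{10}} = - \frac{10}{5429}$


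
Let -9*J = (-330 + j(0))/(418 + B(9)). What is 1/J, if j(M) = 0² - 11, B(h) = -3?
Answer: 3735/341 ≈ 10.953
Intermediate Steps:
j(M) = -11 (j(M) = 0 - 11 = -11)
J = 341/3735 (J = -(-330 - 11)/(9*(418 - 3)) = -(-341)/(9*415) = -⅑*(-341/415) = 341/3735 ≈ 0.091299)
1/J = 1/(341/3735) = 3735/341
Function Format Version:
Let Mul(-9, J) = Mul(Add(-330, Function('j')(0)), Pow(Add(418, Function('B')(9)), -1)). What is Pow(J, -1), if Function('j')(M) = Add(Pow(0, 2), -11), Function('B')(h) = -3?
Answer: Rational(3735, 341) ≈ 10.953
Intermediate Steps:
Function('j')(M) = -11 (Function('j')(M) = Add(0, -11) = -11)
J = Rational(341, 3735) (J = Mul(Rational(-1, 9), Mul(Add(-330, -11), Pow(Add(418, -3), -1))) = Mul(Rational(-1, 9), Mul(-341, Pow(415, -1))) = Mul(Rational(-1, 9), Mul(-341, Rational(1, 415))) = Mul(Rational(-1, 9), Rational(-341, 415)) = Rational(341, 3735) ≈ 0.091299)
Pow(J, -1) = Pow(Rational(341, 3735), -1) = Rational(3735, 341)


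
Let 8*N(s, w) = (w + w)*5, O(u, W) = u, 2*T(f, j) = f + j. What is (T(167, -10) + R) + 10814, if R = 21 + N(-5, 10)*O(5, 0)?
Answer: 10976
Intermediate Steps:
T(f, j) = f/2 + j/2 (T(f, j) = (f + j)/2 = f/2 + j/2)
N(s, w) = 5*w/4 (N(s, w) = ((w + w)*5)/8 = ((2*w)*5)/8 = (10*w)/8 = 5*w/4)
R = 167/2 (R = 21 + ((5/4)*10)*5 = 21 + (25/2)*5 = 21 + 125/2 = 167/2 ≈ 83.500)
(T(167, -10) + R) + 10814 = (((½)*167 + (½)*(-10)) + 167/2) + 10814 = ((167/2 - 5) + 167/2) + 10814 = (157/2 + 167/2) + 10814 = 162 + 10814 = 10976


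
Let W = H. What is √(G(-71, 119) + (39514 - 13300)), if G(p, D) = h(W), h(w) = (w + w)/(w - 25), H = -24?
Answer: 3*√142726/7 ≈ 161.91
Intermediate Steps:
W = -24
h(w) = 2*w/(-25 + w) (h(w) = (2*w)/(-25 + w) = 2*w/(-25 + w))
G(p, D) = 48/49 (G(p, D) = 2*(-24)/(-25 - 24) = 2*(-24)/(-49) = 2*(-24)*(-1/49) = 48/49)
√(G(-71, 119) + (39514 - 13300)) = √(48/49 + (39514 - 13300)) = √(48/49 + 26214) = √(1284534/49) = 3*√142726/7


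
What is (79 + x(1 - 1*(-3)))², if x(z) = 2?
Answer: 6561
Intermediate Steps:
(79 + x(1 - 1*(-3)))² = (79 + 2)² = 81² = 6561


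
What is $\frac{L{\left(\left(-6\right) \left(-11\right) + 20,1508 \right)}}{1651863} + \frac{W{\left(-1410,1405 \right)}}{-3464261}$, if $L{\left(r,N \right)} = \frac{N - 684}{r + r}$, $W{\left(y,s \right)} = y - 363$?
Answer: $\frac{126650021023}{246066836434449} \approx 0.0005147$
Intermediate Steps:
$W{\left(y,s \right)} = -363 + y$
$L{\left(r,N \right)} = \frac{-684 + N}{2 r}$
$\frac{L{\left(\left(-6\right) \left(-11\right) + 20,1508 \right)}}{1651863} + \frac{W{\left(-1410,1405 \right)}}{-3464261} = \frac{\frac{1}{2} \frac{1}{\left(-6\right) \left(-11\right) + 20} \left(-684 + 1508\right)}{1651863} + \frac{-363 - 1410}{-3464261} = \frac{1}{2} \frac{1}{66 + 20} \cdot 824 \cdot \frac{1}{1651863} - - \frac{1773}{3464261} = \frac{1}{2} \cdot \frac{1}{86} \cdot 824 \cdot \frac{1}{1651863} + \frac{1773}{3464261} = \frac{206}{43} \cdot \frac{1}{1651863} + \frac{1773}{3464261} = \frac{206}{71030109} + \frac{1773}{3464261} = \frac{126650021023}{246066836434449}$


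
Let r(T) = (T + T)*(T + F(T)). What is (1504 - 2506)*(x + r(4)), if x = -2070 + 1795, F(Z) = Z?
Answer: 211422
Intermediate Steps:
r(T) = 4*T² (r(T) = (T + T)*(T + T) = (2*T)*(2*T) = 4*T²)
x = -275
(1504 - 2506)*(x + r(4)) = (1504 - 2506)*(-275 + 4*4²) = -1002*(-275 + 4*16) = -1002*(-275 + 64) = -1002*(-211) = 211422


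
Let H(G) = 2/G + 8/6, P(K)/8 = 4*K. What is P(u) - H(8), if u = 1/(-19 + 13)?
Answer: -83/12 ≈ -6.9167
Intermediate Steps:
u = -⅙ (u = 1/(-6) = -⅙ ≈ -0.16667)
P(K) = 32*K (P(K) = 8*(4*K) = 32*K)
H(G) = 4/3 + 2/G (H(G) = 2/G + 8*(⅙) = 2/G + 4/3 = 4/3 + 2/G)
P(u) - H(8) = 32*(-⅙) - (4/3 + 2/8) = -16/3 - (4/3 + 2*(⅛)) = -16/3 - (4/3 + ¼) = -16/3 - 1*19/12 = -16/3 - 19/12 = -83/12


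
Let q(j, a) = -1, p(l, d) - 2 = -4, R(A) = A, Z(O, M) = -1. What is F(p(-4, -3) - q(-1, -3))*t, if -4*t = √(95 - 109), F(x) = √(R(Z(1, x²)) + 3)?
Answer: -I*√7/2 ≈ -1.3229*I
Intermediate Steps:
p(l, d) = -2 (p(l, d) = 2 - 4 = -2)
F(x) = √2 (F(x) = √(-1 + 3) = √2)
t = -I*√14/4 (t = -√(95 - 109)/4 = -I*√14/4 ≈ -0.93541*I)
F(p(-4, -3) - q(-1, -3))*t = √2*(-I*√14/4) = -I*√7/2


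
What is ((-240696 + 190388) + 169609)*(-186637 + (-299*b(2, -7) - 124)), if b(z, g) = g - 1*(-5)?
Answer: -22209432063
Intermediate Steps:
b(z, g) = 5 + g (b(z, g) = g + 5 = 5 + g)
((-240696 + 190388) + 169609)*(-186637 + (-299*b(2, -7) - 124)) = ((-240696 + 190388) + 169609)*(-186637 + (-299*(5 - 7) - 124)) = (-50308 + 169609)*(-186637 + (-299*(-2) - 124)) = 119301*(-186637 + (598 - 124)) = 119301*(-186637 + 474) = 119301*(-186163) = -22209432063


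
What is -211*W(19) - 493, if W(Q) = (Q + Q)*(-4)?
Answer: 31579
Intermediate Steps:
W(Q) = -8*Q (W(Q) = (2*Q)*(-4) = -8*Q)
-211*W(19) - 493 = -(-1688)*19 - 493 = -211*(-152) - 493 = 32072 - 493 = 31579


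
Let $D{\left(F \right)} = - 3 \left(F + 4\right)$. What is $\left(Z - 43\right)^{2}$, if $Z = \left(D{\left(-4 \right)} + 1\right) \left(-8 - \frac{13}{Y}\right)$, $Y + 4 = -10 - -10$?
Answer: $\frac{36481}{16} \approx 2280.1$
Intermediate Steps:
$D{\left(F \right)} = -12 - 3 F$ ($D{\left(F \right)} = - 3 \left(4 + F\right) = -12 - 3 F$)
$Y = -4$ ($Y = -4 - 0 = -4 + \left(-10 + 10\right) = -4 + 0 = -4$)
$Z = - \frac{19}{4}$ ($Z = \left(\left(-12 - -12\right) + 1\right) \left(-8 - \frac{13}{-4}\right) = \left(\left(-12 + 12\right) + 1\right) \left(-8 - - \frac{13}{4}\right) = \left(0 + 1\right) \left(-8 + \frac{13}{4}\right) = 1 \left(- \frac{19}{4}\right) = - \frac{19}{4} \approx -4.75$)
$\left(Z - 43\right)^{2} = \left(- \frac{19}{4} - 43\right)^{2} = \left(- \frac{191}{4}\right)^{2} = \frac{36481}{16}$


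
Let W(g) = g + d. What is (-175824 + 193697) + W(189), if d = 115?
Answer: 18177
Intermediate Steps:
W(g) = 115 + g (W(g) = g + 115 = 115 + g)
(-175824 + 193697) + W(189) = (-175824 + 193697) + (115 + 189) = 17873 + 304 = 18177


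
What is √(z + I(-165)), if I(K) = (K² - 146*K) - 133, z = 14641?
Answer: √65823 ≈ 256.56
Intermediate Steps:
I(K) = -133 + K² - 146*K
√(z + I(-165)) = √(14641 + (-133 + (-165)² - 146*(-165))) = √(14641 + (-133 + 27225 + 24090)) = √(14641 + 51182) = √65823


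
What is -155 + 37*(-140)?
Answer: -5335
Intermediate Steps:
-155 + 37*(-140) = -155 - 5180 = -5335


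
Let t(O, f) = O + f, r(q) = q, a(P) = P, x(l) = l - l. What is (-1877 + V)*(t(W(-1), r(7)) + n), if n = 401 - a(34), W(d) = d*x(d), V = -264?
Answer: -800734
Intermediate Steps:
x(l) = 0
W(d) = 0 (W(d) = d*0 = 0)
n = 367 (n = 401 - 1*34 = 401 - 34 = 367)
(-1877 + V)*(t(W(-1), r(7)) + n) = (-1877 - 264)*((0 + 7) + 367) = -2141*(7 + 367) = -2141*374 = -800734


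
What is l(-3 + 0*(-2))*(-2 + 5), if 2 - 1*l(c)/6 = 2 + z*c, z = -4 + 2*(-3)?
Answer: -540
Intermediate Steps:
z = -10 (z = -4 - 6 = -10)
l(c) = 60*c (l(c) = 12 - 6*(2 - 10*c) = 12 + (-12 + 60*c) = 60*c)
l(-3 + 0*(-2))*(-2 + 5) = (60*(-3 + 0*(-2)))*(-2 + 5) = (60*(-3 + 0))*3 = (60*(-3))*3 = -180*3 = -540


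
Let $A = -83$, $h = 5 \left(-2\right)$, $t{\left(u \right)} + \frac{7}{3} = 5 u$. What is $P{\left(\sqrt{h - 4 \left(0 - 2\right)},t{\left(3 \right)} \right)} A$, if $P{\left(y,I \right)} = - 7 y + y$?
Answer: $498 i \sqrt{2} \approx 704.28 i$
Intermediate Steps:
$t{\left(u \right)} = - \frac{7}{3} + 5 u$
$h = -10$
$P{\left(y,I \right)} = - 6 y$
$P{\left(\sqrt{h - 4 \left(0 - 2\right)},t{\left(3 \right)} \right)} A = - 6 \sqrt{-10 - 4 \left(0 - 2\right)} \left(-83\right) = - 6 \sqrt{-10 - -8} \left(-83\right) = - 6 \sqrt{-10 + 8} \left(-83\right) = - 6 \sqrt{-2} \left(-83\right) = - 6 i \sqrt{2} \left(-83\right) = 498 i \sqrt{2}$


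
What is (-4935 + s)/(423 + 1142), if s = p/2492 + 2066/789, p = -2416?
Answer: -2424973883/769271055 ≈ -3.1523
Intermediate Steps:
s = 810562/491547 (s = -2416/2492 + 2066/789 = -2416*1/2492 + 2066*(1/789) = -604/623 + 2066/789 = 810562/491547 ≈ 1.6490)
(-4935 + s)/(423 + 1142) = (-4935 + 810562/491547)/(423 + 1142) = -2424973883/491547/1565 = -2424973883/491547*1/1565 = -2424973883/769271055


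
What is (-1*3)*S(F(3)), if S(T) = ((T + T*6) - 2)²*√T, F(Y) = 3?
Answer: -1083*√3 ≈ -1875.8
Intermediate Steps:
S(T) = √T*(-2 + 7*T)² (S(T) = ((T + 6*T) - 2)²*√T = (7*T - 2)²*√T = (-2 + 7*T)²*√T = √T*(-2 + 7*T)²)
(-1*3)*S(F(3)) = (-1*3)*(√3*(-2 + 7*3)²) = -3*√3*(-2 + 21)² = -3*√3*19² = -3*√3*361 = -1083*√3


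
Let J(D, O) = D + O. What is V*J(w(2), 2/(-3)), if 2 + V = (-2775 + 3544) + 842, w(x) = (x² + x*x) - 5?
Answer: 11263/3 ≈ 3754.3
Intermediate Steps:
w(x) = -5 + 2*x² (w(x) = (x² + x²) - 5 = 2*x² - 5 = -5 + 2*x²)
V = 1609 (V = -2 + ((-2775 + 3544) + 842) = -2 + (769 + 842) = -2 + 1611 = 1609)
V*J(w(2), 2/(-3)) = 1609*((-5 + 2*2²) + 2/(-3)) = 1609*((-5 + 2*4) + 2*(-⅓)) = 1609*((-5 + 8) - ⅔) = 1609*(3 - ⅔) = 1609*(7/3) = 11263/3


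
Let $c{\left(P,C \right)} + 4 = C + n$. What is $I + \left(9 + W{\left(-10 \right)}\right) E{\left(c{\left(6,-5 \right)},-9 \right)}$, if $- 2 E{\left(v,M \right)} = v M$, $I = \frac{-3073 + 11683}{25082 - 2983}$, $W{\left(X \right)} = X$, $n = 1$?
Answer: $\frac{2802}{77} \approx 36.39$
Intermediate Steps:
$I = \frac{30}{77}$ ($I = \frac{8610}{22099} = 8610 \cdot \frac{1}{22099} = \frac{30}{77} \approx 0.38961$)
$c{\left(P,C \right)} = -3 + C$ ($c{\left(P,C \right)} = -4 + \left(C + 1\right) = -4 + \left(1 + C\right) = -3 + C$)
$E{\left(v,M \right)} = - \frac{M v}{2}$ ($E{\left(v,M \right)} = - \frac{v M}{2} = - \frac{M v}{2}$)
$I + \left(9 + W{\left(-10 \right)}\right) E{\left(c{\left(6,-5 \right)},-9 \right)} = \frac{30}{77} + \left(9 - 10\right) \left(\left(- \frac{1}{2}\right) \left(-9\right) \left(-3 - 5\right)\right) = \frac{30}{77} - \left(- \frac{1}{2}\right) \left(-9\right) \left(-8\right) = \frac{30}{77} - -36 = \frac{30}{77} + 36 = \frac{2802}{77}$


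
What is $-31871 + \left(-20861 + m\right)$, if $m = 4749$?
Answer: $-47983$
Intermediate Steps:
$-31871 + \left(-20861 + m\right) = -31871 + \left(-20861 + 4749\right) = -31871 - 16112 = -47983$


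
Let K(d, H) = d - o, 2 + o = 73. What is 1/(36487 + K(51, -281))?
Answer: 1/36467 ≈ 2.7422e-5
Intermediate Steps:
o = 71 (o = -2 + 73 = 71)
K(d, H) = -71 + d (K(d, H) = d - 1*71 = d - 71 = -71 + d)
1/(36487 + K(51, -281)) = 1/(36487 + (-71 + 51)) = 1/(36487 - 20) = 1/36467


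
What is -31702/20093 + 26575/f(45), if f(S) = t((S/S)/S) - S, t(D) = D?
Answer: -24092881223/40668232 ≈ -592.42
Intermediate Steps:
f(S) = 1/S - S (f(S) = (S/S)/S - S = 1/S - S)
-31702/20093 + 26575/f(45) = -31702/20093 + 26575/(1/45 - 1*45) = -31702*1/20093 + 26575/(1/45 - 45) = -31702/20093 + 26575/(-2024/45) = -31702/20093 + 26575*(-45/2024) = -31702/20093 - 1195875/2024 = -24092881223/40668232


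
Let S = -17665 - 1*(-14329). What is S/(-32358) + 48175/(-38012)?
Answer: -238673103/204998716 ≈ -1.1643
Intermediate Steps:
S = -3336 (S = -17665 + 14329 = -3336)
S/(-32358) + 48175/(-38012) = -3336/(-32358) + 48175/(-38012) = -3336*(-1/32358) + 48175*(-1/38012) = 556/5393 - 48175/38012 = -238673103/204998716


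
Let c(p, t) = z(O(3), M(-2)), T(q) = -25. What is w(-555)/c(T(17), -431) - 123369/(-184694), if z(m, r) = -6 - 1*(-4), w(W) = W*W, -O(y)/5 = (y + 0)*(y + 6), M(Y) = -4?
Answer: -14222530653/92347 ≈ -1.5401e+5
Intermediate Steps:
O(y) = -5*y*(6 + y) (O(y) = -5*(y + 0)*(y + 6) = -5*y*(6 + y))
w(W) = W²
z(m, r) = -2 (z(m, r) = -6 + 4 = -2)
c(p, t) = -2
w(-555)/c(T(17), -431) - 123369/(-184694) = (-555)²/(-2) - 123369/(-184694) = 308025*(-½) - 123369*(-1/184694) = -308025/2 + 123369/184694 = -14222530653/92347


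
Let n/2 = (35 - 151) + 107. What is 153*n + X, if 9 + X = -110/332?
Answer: -458713/166 ≈ -2763.3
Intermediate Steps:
X = -1549/166 (X = -9 - 110/332 = -9 - 110*1/332 = -9 - 55/166 = -1549/166 ≈ -9.3313)
n = -18 (n = 2*((35 - 151) + 107) = 2*(-116 + 107) = 2*(-9) = -18)
153*n + X = 153*(-18) - 1549/166 = -2754 - 1549/166 = -458713/166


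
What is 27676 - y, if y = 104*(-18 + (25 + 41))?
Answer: 22684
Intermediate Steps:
y = 4992 (y = 104*(-18 + 66) = 104*48 = 4992)
27676 - y = 27676 - 1*4992 = 27676 - 4992 = 22684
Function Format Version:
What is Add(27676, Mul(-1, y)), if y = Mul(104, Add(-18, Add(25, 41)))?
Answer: 22684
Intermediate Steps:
y = 4992 (y = Mul(104, Add(-18, 66)) = Mul(104, 48) = 4992)
Add(27676, Mul(-1, y)) = Add(27676, Mul(-1, 4992)) = Add(27676, -4992) = 22684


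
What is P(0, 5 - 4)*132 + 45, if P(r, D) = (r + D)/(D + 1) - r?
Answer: 111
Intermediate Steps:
P(r, D) = -r + (D + r)/(1 + D) (P(r, D) = (D + r)/(1 + D) - r = -r + (D + r)/(1 + D))
P(0, 5 - 4)*132 + 45 = ((5 - 4)*(1 - 1*0)/(1 + (5 - 4)))*132 + 45 = (1*(1 + 0)/(1 + 1))*132 + 45 = (1*1/2)*132 + 45 = (1*(1/2)*1)*132 + 45 = (1/2)*132 + 45 = 66 + 45 = 111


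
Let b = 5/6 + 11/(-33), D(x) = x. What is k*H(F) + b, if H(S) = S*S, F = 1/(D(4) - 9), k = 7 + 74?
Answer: 187/50 ≈ 3.7400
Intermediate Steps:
k = 81
F = -⅕ (F = 1/(4 - 9) = 1/(-5) = -⅕ ≈ -0.20000)
b = ½ (b = 5*(⅙) + 11*(-1/33) = ⅚ - ⅓ = ½ ≈ 0.50000)
H(S) = S²
k*H(F) + b = 81*(-⅕)² + ½ = 81*(1/25) + ½ = 81/25 + ½ = 187/50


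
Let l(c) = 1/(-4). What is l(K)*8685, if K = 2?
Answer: -8685/4 ≈ -2171.3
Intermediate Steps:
l(c) = -¼
l(K)*8685 = -¼*8685 = -8685/4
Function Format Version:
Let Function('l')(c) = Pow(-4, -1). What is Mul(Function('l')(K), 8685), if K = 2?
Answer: Rational(-8685, 4) ≈ -2171.3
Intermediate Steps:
Function('l')(c) = Rational(-1, 4)
Mul(Function('l')(K), 8685) = Mul(Rational(-1, 4), 8685) = Rational(-8685, 4)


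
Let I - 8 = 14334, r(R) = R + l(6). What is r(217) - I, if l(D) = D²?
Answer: -14089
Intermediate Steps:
r(R) = 36 + R (r(R) = R + 6² = R + 36 = 36 + R)
I = 14342 (I = 8 + 14334 = 14342)
r(217) - I = (36 + 217) - 1*14342 = 253 - 14342 = -14089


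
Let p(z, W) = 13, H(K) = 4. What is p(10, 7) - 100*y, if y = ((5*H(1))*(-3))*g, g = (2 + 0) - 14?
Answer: -71987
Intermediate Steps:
g = -12 (g = 2 - 14 = -12)
y = 720 (y = ((5*4)*(-3))*(-12) = (20*(-3))*(-12) = -60*(-12) = 720)
p(10, 7) - 100*y = 13 - 100*720 = 13 - 72000 = -71987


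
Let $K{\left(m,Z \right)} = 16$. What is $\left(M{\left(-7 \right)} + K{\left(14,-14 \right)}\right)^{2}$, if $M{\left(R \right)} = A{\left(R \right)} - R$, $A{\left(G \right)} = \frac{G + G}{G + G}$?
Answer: $576$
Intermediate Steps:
$A{\left(G \right)} = 1$ ($A{\left(G \right)} = \frac{2 G}{2 G} = 2 G \frac{1}{2 G} = 1$)
$M{\left(R \right)} = 1 - R$
$\left(M{\left(-7 \right)} + K{\left(14,-14 \right)}\right)^{2} = \left(\left(1 - -7\right) + 16\right)^{2} = \left(\left(1 + 7\right) + 16\right)^{2} = \left(8 + 16\right)^{2} = 24^{2} = 576$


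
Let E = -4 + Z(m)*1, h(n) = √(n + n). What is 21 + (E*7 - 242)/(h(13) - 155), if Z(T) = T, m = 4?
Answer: 541489/23999 + 242*√26/23999 ≈ 22.614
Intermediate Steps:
h(n) = √2*√n (h(n) = √(2*n) = √2*√n)
E = 0 (E = -4 + 4*1 = -4 + 4 = 0)
21 + (E*7 - 242)/(h(13) - 155) = 21 + (0*7 - 242)/(√2*√13 - 155) = 21 + (0 - 242)/(√26 - 155) = 21 - 242/(-155 + √26)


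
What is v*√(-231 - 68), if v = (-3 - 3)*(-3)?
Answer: 18*I*√299 ≈ 311.25*I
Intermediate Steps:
v = 18 (v = -6*(-3) = 18)
v*√(-231 - 68) = 18*√(-231 - 68) = 18*√(-299) = 18*(I*√299) = 18*I*√299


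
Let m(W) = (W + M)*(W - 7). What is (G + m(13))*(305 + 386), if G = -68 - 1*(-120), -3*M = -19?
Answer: 116088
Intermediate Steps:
M = 19/3 (M = -⅓*(-19) = 19/3 ≈ 6.3333)
G = 52 (G = -68 + 120 = 52)
m(W) = (-7 + W)*(19/3 + W) (m(W) = (W + 19/3)*(W - 7) = (19/3 + W)*(-7 + W) = (-7 + W)*(19/3 + W))
(G + m(13))*(305 + 386) = (52 + (-133/3 + 13² - ⅔*13))*(305 + 386) = (52 + (-133/3 + 169 - 26/3))*691 = (52 + 116)*691 = 168*691 = 116088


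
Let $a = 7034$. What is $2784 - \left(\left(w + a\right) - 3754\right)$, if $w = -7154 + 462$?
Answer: $6196$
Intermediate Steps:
$w = -6692$
$2784 - \left(\left(w + a\right) - 3754\right) = 2784 - \left(\left(-6692 + 7034\right) - 3754\right) = 2784 - \left(342 - 3754\right) = 2784 - -3412 = 2784 + 3412 = 6196$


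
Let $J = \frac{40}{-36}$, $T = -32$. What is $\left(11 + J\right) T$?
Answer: $- \frac{2848}{9} \approx -316.44$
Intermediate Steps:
$J = - \frac{10}{9}$ ($J = 40 \left(- \frac{1}{36}\right) = - \frac{10}{9} \approx -1.1111$)
$\left(11 + J\right) T = \left(11 - \frac{10}{9}\right) \left(-32\right) = \frac{89}{9} \left(-32\right) = - \frac{2848}{9}$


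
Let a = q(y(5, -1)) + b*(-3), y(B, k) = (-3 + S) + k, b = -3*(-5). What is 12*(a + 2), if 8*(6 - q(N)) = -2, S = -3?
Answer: -441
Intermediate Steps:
b = 15
y(B, k) = -6 + k (y(B, k) = (-3 - 3) + k = -6 + k)
q(N) = 25/4 (q(N) = 6 - ⅛*(-2) = 6 + ¼ = 25/4)
a = -155/4 (a = 25/4 + 15*(-3) = 25/4 - 45 = -155/4 ≈ -38.750)
12*(a + 2) = 12*(-155/4 + 2) = 12*(-147/4) = -441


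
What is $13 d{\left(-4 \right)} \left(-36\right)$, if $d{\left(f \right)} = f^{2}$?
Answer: $-7488$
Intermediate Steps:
$13 d{\left(-4 \right)} \left(-36\right) = 13 \left(-4\right)^{2} \left(-36\right) = 13 \cdot 16 \left(-36\right) = 208 \left(-36\right) = -7488$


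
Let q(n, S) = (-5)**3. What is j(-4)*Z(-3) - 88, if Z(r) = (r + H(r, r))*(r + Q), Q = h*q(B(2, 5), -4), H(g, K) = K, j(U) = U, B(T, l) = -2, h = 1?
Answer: -3160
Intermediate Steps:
q(n, S) = -125
Q = -125 (Q = 1*(-125) = -125)
Z(r) = 2*r*(-125 + r) (Z(r) = (r + r)*(r - 125) = (2*r)*(-125 + r) = 2*r*(-125 + r))
j(-4)*Z(-3) - 88 = -8*(-3)*(-125 - 3) - 88 = -8*(-3)*(-128) - 88 = -4*768 - 88 = -3072 - 88 = -3160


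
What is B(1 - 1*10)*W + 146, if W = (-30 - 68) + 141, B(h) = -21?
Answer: -757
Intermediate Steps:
W = 43 (W = -98 + 141 = 43)
B(1 - 1*10)*W + 146 = -21*43 + 146 = -903 + 146 = -757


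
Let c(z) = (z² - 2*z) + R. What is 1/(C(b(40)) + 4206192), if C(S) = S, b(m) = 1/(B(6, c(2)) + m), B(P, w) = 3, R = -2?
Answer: 43/180866257 ≈ 2.3774e-7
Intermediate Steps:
c(z) = -2 + z² - 2*z (c(z) = (z² - 2*z) - 2 = -2 + z² - 2*z)
b(m) = 1/(3 + m)
1/(C(b(40)) + 4206192) = 1/(1/(3 + 40) + 4206192) = 1/(1/43 + 4206192) = 1/(180866257/43) = 43/180866257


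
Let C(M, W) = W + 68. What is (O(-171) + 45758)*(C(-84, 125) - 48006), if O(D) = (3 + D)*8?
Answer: -2123566582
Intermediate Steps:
C(M, W) = 68 + W
O(D) = 24 + 8*D
(O(-171) + 45758)*(C(-84, 125) - 48006) = ((24 + 8*(-171)) + 45758)*((68 + 125) - 48006) = ((24 - 1368) + 45758)*(193 - 48006) = (-1344 + 45758)*(-47813) = 44414*(-47813) = -2123566582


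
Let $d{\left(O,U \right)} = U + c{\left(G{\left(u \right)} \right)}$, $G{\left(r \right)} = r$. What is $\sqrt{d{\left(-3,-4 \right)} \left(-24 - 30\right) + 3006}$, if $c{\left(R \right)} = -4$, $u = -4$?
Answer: $3 \sqrt{382} \approx 58.634$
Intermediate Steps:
$d{\left(O,U \right)} = -4 + U$ ($d{\left(O,U \right)} = U - 4 = -4 + U$)
$\sqrt{d{\left(-3,-4 \right)} \left(-24 - 30\right) + 3006} = \sqrt{\left(-4 - 4\right) \left(-24 - 30\right) + 3006} = \sqrt{\left(-8\right) \left(-54\right) + 3006} = \sqrt{432 + 3006} = \sqrt{3438} = 3 \sqrt{382}$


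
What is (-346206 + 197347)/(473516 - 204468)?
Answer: -148859/269048 ≈ -0.55328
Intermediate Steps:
(-346206 + 197347)/(473516 - 204468) = -148859/269048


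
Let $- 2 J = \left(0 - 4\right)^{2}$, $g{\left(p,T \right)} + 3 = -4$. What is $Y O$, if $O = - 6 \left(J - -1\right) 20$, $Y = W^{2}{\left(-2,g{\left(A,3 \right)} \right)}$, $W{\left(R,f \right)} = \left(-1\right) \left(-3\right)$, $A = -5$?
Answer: $7560$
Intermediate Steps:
$g{\left(p,T \right)} = -7$ ($g{\left(p,T \right)} = -3 - 4 = -7$)
$J = -8$ ($J = - \frac{\left(0 - 4\right)^{2}}{2} = - \frac{\left(-4\right)^{2}}{2} = \left(- \frac{1}{2}\right) 16 = -8$)
$W{\left(R,f \right)} = 3$
$Y = 9$ ($Y = 3^{2} = 9$)
$O = 840$ ($O = - 6 \left(-8 - -1\right) 20 = - 6 \left(-8 + 1\right) 20 = \left(-6\right) \left(-7\right) 20 = 42 \cdot 20 = 840$)
$Y O = 9 \cdot 840 = 7560$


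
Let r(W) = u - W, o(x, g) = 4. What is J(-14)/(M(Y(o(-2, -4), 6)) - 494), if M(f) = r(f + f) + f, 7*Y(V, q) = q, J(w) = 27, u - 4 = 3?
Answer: -189/3415 ≈ -0.055344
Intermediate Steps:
u = 7 (u = 4 + 3 = 7)
Y(V, q) = q/7
r(W) = 7 - W
M(f) = 7 - f (M(f) = (7 - (f + f)) + f = (7 - 2*f) + f = 7 - f)
J(-14)/(M(Y(o(-2, -4), 6)) - 494) = 27/((7 - 6/7) - 494) = 27/(43/7 - 494) = 27/(-3415/7) = 27*(-7/3415) = -189/3415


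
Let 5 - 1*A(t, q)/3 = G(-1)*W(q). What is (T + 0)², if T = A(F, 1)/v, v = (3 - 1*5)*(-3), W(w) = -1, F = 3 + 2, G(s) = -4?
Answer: ¼ ≈ 0.25000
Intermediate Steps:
F = 5
A(t, q) = 3 (A(t, q) = 15 - (-12)*(-1) = 15 - 3*4 = 15 - 12 = 3)
v = 6 (v = (3 - 5)*(-3) = -2*(-3) = 6)
T = ½ (T = 3/6 = 3*(⅙) = ½ ≈ 0.50000)
(T + 0)² = (½ + 0)² = (½)² = ¼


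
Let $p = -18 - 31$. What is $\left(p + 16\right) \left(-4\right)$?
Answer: $132$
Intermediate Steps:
$p = -49$ ($p = -18 - 31 = -49$)
$\left(p + 16\right) \left(-4\right) = \left(-49 + 16\right) \left(-4\right) = \left(-33\right) \left(-4\right) = 132$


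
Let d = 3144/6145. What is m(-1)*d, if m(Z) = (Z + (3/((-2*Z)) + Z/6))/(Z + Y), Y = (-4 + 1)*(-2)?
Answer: 1048/30725 ≈ 0.034109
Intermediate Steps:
d = 3144/6145 (d = 3144*(1/6145) = 3144/6145 ≈ 0.51164)
Y = 6 (Y = -3*(-2) = 6)
m(Z) = (-3/(2*Z) + 7*Z/6)/(6 + Z) (m(Z) = (Z + (3/((-2*Z)) + Z/6))/(Z + 6) = (Z + (3*(-1/(2*Z)) + Z*(⅙)))/(6 + Z) = (Z + (-3/(2*Z) + Z/6))/(6 + Z) = (-3/(2*Z) + 7*Z/6)/(6 + Z))
m(-1)*d = ((⅙)*(-9 + 7*(-1)²)/(-1*(6 - 1)))*(3144/6145) = ((⅙)*(-1)*(-9 + 7*1)/5)*(3144/6145) = ((⅙)*(-1)*(⅕)*(-9 + 7))*(3144/6145) = ((⅙)*(-1)*(⅕)*(-2))*(3144/6145) = (1/15)*(3144/6145) = 1048/30725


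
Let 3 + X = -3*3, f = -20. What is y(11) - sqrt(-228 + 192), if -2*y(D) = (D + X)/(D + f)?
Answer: -1/18 - 6*I ≈ -0.055556 - 6.0*I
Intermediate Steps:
X = -12 (X = -3 - 3*3 = -3 - 9 = -12)
y(D) = -(-12 + D)/(2*(-20 + D)) (y(D) = -(D - 12)/(2*(D - 20)) = -(-12 + D)/(2*(-20 + D)))
y(11) - sqrt(-228 + 192) = (12 - 1*11)/(2*(-20 + 11)) - sqrt(-228 + 192) = (1/2)*(12 - 11)/(-9) - sqrt(-36) = (1/2)*(-1/9)*1 - 6*I = -1/18 - 6*I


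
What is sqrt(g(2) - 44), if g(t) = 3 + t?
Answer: I*sqrt(39) ≈ 6.245*I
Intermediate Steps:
sqrt(g(2) - 44) = sqrt((3 + 2) - 44) = sqrt(5 - 44) = sqrt(-39) = I*sqrt(39)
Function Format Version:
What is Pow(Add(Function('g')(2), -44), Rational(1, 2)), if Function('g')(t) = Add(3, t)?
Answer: Mul(I, Pow(39, Rational(1, 2))) ≈ Mul(6.2450, I)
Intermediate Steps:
Pow(Add(Function('g')(2), -44), Rational(1, 2)) = Pow(Add(Add(3, 2), -44), Rational(1, 2)) = Pow(Add(5, -44), Rational(1, 2)) = Pow(-39, Rational(1, 2)) = Mul(I, Pow(39, Rational(1, 2)))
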